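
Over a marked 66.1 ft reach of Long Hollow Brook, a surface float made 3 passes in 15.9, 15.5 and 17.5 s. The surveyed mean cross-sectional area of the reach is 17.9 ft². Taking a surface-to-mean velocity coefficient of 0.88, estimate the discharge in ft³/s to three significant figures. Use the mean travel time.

63.9 ft³/s

t̄ = (15.9 + 15.5 + 17.5) / 3 = 16.3 s
v_surface = L / t̄ = 66.1 / 16.3 = 4.055 ft/s
v_mean = 0.88 × 4.055 = 3.569 ft/s
Q = A × v_mean = 17.9 × 3.569 = 63.88 ft³/s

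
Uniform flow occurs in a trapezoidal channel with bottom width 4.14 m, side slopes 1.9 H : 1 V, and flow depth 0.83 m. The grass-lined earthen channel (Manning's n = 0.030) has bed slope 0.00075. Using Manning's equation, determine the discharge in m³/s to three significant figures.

A = (b + z·y)·y = (4.14 + 1.9×0.83)×0.83 = 4.745 m²
P = b + 2y√(1+z²) = 4.14 + 2×0.83×√(1+1.9²) = 7.704 m
R = A/P = 4.745/7.704 = 0.6159 m
Q = (1/n)·A·R^(2/3)·S^(1/2) = (1/0.030) × 4.745 × 0.6159^(2/3) × 0.00075^(1/2) = 3.136 m³/s

3.14 m³/s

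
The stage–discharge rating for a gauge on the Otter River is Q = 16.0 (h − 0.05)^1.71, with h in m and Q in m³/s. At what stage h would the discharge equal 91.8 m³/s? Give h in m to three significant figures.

h − h₀ = (Q/C)^(1/b) = (91.8/16.0)^(1/1.71) = 2.778 m
h = 0.05 + 2.778 = 2.828 m

2.83 m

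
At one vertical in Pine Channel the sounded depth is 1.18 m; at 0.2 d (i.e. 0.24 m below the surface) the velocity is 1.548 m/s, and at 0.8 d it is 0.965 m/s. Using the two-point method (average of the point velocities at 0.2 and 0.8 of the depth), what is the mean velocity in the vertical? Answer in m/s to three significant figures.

v̄ = (1.548 + 0.965) / 2 = 1.257 m/s

1.26 m/s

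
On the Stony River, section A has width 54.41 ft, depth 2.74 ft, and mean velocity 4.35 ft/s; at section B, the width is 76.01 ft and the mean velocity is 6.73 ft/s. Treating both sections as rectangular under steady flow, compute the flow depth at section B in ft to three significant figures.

Q = A₁V₁ = (54.41×2.74) × 4.35 = 648.5 ft³/s
d₂ = Q/(b₂ V₂) = 648.5/(76.01×6.73) = 1.268 ft

1.27 ft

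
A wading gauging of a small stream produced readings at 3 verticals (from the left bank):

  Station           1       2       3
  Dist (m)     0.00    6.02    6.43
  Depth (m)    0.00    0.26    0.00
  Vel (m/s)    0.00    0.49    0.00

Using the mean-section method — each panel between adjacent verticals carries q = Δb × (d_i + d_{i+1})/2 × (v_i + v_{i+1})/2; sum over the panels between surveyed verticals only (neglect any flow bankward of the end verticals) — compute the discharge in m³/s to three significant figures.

Panel 1-2: Δb = 6.02 m, d̄ = (0.00+0.26)/2 = 0.13, v̄ = (0.00+0.49)/2 = 0.245 → q = 6.02×0.13×0.245 = 0.1917 m³/s
Panel 2-3: Δb = 0.41 m, d̄ = (0.26+0.00)/2 = 0.13, v̄ = (0.49+0.00)/2 = 0.245 → q = 0.41×0.13×0.245 = 0.01306 m³/s
Q = Σ q = 0.2048 m³/s

0.205 m³/s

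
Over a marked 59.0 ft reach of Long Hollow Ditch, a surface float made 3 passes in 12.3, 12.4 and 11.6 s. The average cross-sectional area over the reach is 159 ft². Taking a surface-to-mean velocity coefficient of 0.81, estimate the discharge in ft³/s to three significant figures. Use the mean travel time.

t̄ = (12.3 + 12.4 + 11.6) / 3 = 12.1 s
v_surface = L / t̄ = 59.0 / 12.1 = 4.876 ft/s
v_mean = 0.81 × 4.876 = 3.950 ft/s
Q = A × v_mean = 159 × 3.950 = 628.0 ft³/s

628 ft³/s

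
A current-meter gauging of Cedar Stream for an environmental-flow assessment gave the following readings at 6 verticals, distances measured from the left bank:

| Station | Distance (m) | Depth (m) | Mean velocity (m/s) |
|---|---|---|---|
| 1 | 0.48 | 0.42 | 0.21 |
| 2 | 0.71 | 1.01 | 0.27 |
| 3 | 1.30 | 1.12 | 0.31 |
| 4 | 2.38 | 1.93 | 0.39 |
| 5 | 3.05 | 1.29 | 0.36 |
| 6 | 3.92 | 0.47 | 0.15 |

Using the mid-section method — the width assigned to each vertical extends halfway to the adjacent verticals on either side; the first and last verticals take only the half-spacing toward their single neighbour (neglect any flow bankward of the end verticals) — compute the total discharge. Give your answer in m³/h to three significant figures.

5250 m³/h

w_1 = (0.71 − 0.48)/2 = 0.115 m; q_1 = 0.21 × 0.42 × 0.115 = 0.01014 m³/s
w_2 = (1.30 − 0.48)/2 = 0.41 m; q_2 = 0.27 × 1.01 × 0.41 = 0.1118 m³/s
w_3 = (2.38 − 0.71)/2 = 0.835 m; q_3 = 0.31 × 1.12 × 0.835 = 0.2899 m³/s
w_4 = (3.05 − 1.30)/2 = 0.875 m; q_4 = 0.39 × 1.93 × 0.875 = 0.6586 m³/s
w_5 = (3.92 − 2.38)/2 = 0.77 m; q_5 = 0.36 × 1.29 × 0.77 = 0.3576 m³/s
w_6 = (3.92 − 3.05)/2 = 0.435 m; q_6 = 0.15 × 0.47 × 0.435 = 0.03067 m³/s
Q = Σ qᵢ = 1.459 m³/s
= 1.459 × 3600 = 5251 m³/h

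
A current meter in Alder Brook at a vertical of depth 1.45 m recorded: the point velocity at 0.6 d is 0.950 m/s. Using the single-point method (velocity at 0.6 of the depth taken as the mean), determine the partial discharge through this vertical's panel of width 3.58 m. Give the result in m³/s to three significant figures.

4.93 m³/s

v̄ = v₀.₆ = 0.950 m/s
q = v̄ × d × w = 0.9500 × 1.45 × 3.58 = 4.931 m³/s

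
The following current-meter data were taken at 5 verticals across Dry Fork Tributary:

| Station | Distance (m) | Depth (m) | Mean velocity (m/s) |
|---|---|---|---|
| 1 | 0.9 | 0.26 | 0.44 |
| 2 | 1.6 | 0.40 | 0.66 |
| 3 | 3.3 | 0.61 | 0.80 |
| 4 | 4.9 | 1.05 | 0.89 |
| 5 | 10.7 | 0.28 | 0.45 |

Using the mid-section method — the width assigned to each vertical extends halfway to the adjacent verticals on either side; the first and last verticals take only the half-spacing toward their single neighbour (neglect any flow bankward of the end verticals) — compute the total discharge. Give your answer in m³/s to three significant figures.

w_1 = (1.6 − 0.9)/2 = 0.35 m; q_1 = 0.44 × 0.26 × 0.35 = 0.04004 m³/s
w_2 = (3.3 − 0.9)/2 = 1.2 m; q_2 = 0.66 × 0.40 × 1.2 = 0.3168 m³/s
w_3 = (4.9 − 1.6)/2 = 1.65 m; q_3 = 0.80 × 0.61 × 1.65 = 0.8052 m³/s
w_4 = (10.7 − 3.3)/2 = 3.7 m; q_4 = 0.89 × 1.05 × 3.7 = 3.458 m³/s
w_5 = (10.7 − 4.9)/2 = 2.9 m; q_5 = 0.45 × 0.28 × 2.9 = 0.3654 m³/s
Q = Σ qᵢ = 4.985 m³/s

4.99 m³/s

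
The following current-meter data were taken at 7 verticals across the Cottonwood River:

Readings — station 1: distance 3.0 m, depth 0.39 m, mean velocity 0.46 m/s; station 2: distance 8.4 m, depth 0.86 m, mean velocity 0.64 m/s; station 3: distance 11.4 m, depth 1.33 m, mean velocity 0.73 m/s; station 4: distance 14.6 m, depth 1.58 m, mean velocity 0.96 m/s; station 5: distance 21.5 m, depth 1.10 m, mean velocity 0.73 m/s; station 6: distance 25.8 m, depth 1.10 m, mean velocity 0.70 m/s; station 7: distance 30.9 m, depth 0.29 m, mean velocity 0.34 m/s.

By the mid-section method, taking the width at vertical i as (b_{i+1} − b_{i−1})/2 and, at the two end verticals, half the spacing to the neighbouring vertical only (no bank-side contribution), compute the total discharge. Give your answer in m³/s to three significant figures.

w_1 = (8.4 − 3.0)/2 = 2.7 m; q_1 = 0.46 × 0.39 × 2.7 = 0.4844 m³/s
w_2 = (11.4 − 3.0)/2 = 4.2 m; q_2 = 0.64 × 0.86 × 4.2 = 2.312 m³/s
w_3 = (14.6 − 8.4)/2 = 3.1 m; q_3 = 0.73 × 1.33 × 3.1 = 3.010 m³/s
w_4 = (21.5 − 11.4)/2 = 5.05 m; q_4 = 0.96 × 1.58 × 5.05 = 7.660 m³/s
w_5 = (25.8 − 14.6)/2 = 5.6 m; q_5 = 0.73 × 1.10 × 5.6 = 4.497 m³/s
w_6 = (30.9 − 21.5)/2 = 4.7 m; q_6 = 0.70 × 1.10 × 4.7 = 3.619 m³/s
w_7 = (30.9 − 25.8)/2 = 2.55 m; q_7 = 0.34 × 0.29 × 2.55 = 0.2514 m³/s
Q = Σ qᵢ = 21.83 m³/s

21.8 m³/s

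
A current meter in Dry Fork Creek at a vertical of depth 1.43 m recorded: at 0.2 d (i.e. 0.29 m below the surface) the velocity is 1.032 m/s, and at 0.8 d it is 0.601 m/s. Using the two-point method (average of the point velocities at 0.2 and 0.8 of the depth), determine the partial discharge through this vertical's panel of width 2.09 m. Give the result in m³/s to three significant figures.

v̄ = (1.032 + 0.601) / 2 = 0.8165 m/s
q = v̄ × d × w = 0.8165 × 1.43 × 2.09 = 2.440 m³/s

2.44 m³/s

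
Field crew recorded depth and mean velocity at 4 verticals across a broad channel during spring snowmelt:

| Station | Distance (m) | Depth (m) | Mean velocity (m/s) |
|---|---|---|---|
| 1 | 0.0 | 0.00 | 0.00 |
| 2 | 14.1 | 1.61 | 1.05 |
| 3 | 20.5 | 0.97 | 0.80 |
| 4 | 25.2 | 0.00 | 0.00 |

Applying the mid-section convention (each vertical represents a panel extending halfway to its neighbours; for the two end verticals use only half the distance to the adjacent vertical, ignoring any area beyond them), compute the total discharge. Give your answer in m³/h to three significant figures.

w_2 = (20.5 − 0.0)/2 = 10.25 m; q_2 = 1.05 × 1.61 × 10.25 = 17.33 m³/s
w_3 = (25.2 − 14.1)/2 = 5.55 m; q_3 = 0.80 × 0.97 × 5.55 = 4.307 m³/s
Stations 1, 4 contribute zero (depth or velocity is 0).
Q = Σ qᵢ = 21.63 m³/s
= 21.63 × 3600 = 77880 m³/h

77900 m³/h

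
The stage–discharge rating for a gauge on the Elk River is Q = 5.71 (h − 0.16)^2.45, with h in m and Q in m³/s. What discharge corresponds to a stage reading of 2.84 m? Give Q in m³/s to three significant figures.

Q = 5.71 × (2.84 − 0.16)^2.45 = 5.71 × 2.68^2.45 = 63.91 m³/s

63.9 m³/s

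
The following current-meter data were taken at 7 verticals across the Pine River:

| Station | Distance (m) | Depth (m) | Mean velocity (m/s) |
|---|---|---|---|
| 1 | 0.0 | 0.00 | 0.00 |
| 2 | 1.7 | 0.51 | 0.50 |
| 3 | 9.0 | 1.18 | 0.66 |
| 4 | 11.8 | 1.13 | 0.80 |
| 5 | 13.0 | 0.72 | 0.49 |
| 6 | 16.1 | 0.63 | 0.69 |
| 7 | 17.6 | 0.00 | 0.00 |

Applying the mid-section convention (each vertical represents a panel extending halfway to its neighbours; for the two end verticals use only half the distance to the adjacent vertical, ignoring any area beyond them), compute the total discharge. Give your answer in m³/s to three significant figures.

8.65 m³/s

w_2 = (9.0 − 0.0)/2 = 4.5 m; q_2 = 0.50 × 0.51 × 4.5 = 1.148 m³/s
w_3 = (11.8 − 1.7)/2 = 5.05 m; q_3 = 0.66 × 1.18 × 5.05 = 3.933 m³/s
w_4 = (13.0 − 9.0)/2 = 2 m; q_4 = 0.80 × 1.13 × 2 = 1.808 m³/s
w_5 = (16.1 − 11.8)/2 = 2.15 m; q_5 = 0.49 × 0.72 × 2.15 = 0.7585 m³/s
w_6 = (17.6 − 13.0)/2 = 2.3 m; q_6 = 0.69 × 0.63 × 2.3 = 0.9998 m³/s
Stations 1, 7 contribute zero (depth or velocity is 0).
Q = Σ qᵢ = 8.647 m³/s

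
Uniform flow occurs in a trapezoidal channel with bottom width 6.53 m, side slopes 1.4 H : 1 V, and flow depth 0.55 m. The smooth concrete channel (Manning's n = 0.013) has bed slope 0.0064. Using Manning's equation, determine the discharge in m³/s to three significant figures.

A = (b + z·y)·y = (6.53 + 1.4×0.55)×0.55 = 4.015 m²
P = b + 2y√(1+z²) = 6.53 + 2×0.55×√(1+1.4²) = 8.423 m
R = A/P = 4.015/8.423 = 0.4767 m
Q = (1/n)·A·R^(2/3)·S^(1/2) = (1/0.013) × 4.015 × 0.4767^(2/3) × 0.0064^(1/2) = 15.08 m³/s

15.1 m³/s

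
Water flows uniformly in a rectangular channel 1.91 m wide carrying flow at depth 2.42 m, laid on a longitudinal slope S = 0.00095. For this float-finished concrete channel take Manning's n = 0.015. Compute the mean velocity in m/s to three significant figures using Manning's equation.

1.60 m/s

A = b·y = 1.91 × 2.42 = 4.622 m²
P = b + 2y = 1.91 + 2×2.42 = 6.750 m
R = A/P = 4.622/6.750 = 0.6848 m
Q = (1/n)·A·R^(2/3)·S^(1/2) = (1/0.015) × 4.622 × 0.6848^(2/3) × 0.00095^(1/2) = 7.379 m³/s
V = Q/A = 7.379/4.622 = 1.596 m/s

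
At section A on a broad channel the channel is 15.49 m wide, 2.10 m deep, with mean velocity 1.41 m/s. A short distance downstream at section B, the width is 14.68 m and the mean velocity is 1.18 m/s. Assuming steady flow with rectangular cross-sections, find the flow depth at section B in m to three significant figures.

Q = A₁V₁ = (15.49×2.10) × 1.41 = 45.87 m³/s
d₂ = Q/(b₂ V₂) = 45.87/(14.68×1.18) = 2.648 m

2.65 m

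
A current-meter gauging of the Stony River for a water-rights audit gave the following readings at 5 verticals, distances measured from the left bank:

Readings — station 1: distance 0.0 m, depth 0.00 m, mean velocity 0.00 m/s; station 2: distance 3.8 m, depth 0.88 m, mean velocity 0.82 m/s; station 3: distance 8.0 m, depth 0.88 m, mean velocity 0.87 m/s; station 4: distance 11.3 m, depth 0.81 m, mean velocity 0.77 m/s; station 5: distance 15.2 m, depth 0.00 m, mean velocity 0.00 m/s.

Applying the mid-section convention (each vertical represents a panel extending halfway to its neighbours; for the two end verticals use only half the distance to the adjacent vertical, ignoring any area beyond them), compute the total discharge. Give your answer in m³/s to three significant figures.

w_2 = (8.0 − 0.0)/2 = 4 m; q_2 = 0.82 × 0.88 × 4 = 2.886 m³/s
w_3 = (11.3 − 3.8)/2 = 3.75 m; q_3 = 0.87 × 0.88 × 3.75 = 2.871 m³/s
w_4 = (15.2 − 8.0)/2 = 3.6 m; q_4 = 0.77 × 0.81 × 3.6 = 2.245 m³/s
Stations 1, 5 contribute zero (depth or velocity is 0).
Q = Σ qᵢ = 8.003 m³/s

8.00 m³/s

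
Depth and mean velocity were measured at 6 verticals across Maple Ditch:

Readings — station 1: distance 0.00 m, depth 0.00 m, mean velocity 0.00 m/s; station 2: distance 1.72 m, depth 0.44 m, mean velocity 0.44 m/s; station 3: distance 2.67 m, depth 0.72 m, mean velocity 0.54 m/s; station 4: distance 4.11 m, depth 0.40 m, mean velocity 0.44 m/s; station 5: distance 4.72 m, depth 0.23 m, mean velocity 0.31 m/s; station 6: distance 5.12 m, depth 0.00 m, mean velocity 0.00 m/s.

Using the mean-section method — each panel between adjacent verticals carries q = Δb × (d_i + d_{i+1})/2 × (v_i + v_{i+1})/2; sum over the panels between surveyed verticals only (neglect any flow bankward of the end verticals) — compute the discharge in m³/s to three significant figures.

Panel 1-2: Δb = 1.72 m, d̄ = (0.00+0.44)/2 = 0.22, v̄ = (0.00+0.44)/2 = 0.22 → q = 1.72×0.22×0.22 = 0.08325 m³/s
Panel 2-3: Δb = 0.95 m, d̄ = (0.44+0.72)/2 = 0.58, v̄ = (0.44+0.54)/2 = 0.49 → q = 0.95×0.58×0.49 = 0.2700 m³/s
Panel 3-4: Δb = 1.44 m, d̄ = (0.72+0.40)/2 = 0.56, v̄ = (0.54+0.44)/2 = 0.49 → q = 1.44×0.56×0.49 = 0.3951 m³/s
Panel 4-5: Δb = 0.61 m, d̄ = (0.40+0.23)/2 = 0.315, v̄ = (0.44+0.31)/2 = 0.375 → q = 0.61×0.315×0.375 = 0.07206 m³/s
Panel 5-6: Δb = 0.4 m, d̄ = (0.23+0.00)/2 = 0.115, v̄ = (0.31+0.00)/2 = 0.155 → q = 0.4×0.115×0.155 = 0.007130 m³/s
Q = Σ q = 0.8276 m³/s

0.828 m³/s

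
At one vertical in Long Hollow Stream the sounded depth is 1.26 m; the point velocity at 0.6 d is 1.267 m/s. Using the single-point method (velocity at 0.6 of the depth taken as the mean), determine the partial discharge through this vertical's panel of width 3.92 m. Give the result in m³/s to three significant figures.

6.26 m³/s

v̄ = v₀.₆ = 1.267 m/s
q = v̄ × d × w = 1.267 × 1.26 × 3.92 = 6.258 m³/s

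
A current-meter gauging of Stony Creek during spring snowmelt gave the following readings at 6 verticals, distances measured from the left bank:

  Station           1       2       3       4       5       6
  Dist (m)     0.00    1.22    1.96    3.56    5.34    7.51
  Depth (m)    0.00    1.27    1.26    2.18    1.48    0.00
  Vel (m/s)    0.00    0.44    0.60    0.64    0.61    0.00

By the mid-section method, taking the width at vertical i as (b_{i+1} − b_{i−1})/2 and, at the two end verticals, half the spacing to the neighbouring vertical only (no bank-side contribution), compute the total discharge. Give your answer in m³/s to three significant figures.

5.57 m³/s

w_2 = (1.96 − 0.00)/2 = 0.98 m; q_2 = 0.44 × 1.27 × 0.98 = 0.5476 m³/s
w_3 = (3.56 − 1.22)/2 = 1.17 m; q_3 = 0.60 × 1.26 × 1.17 = 0.8845 m³/s
w_4 = (5.34 − 1.96)/2 = 1.69 m; q_4 = 0.64 × 2.18 × 1.69 = 2.358 m³/s
w_5 = (7.51 − 3.56)/2 = 1.975 m; q_5 = 0.61 × 1.48 × 1.975 = 1.783 m³/s
Stations 1, 6 contribute zero (depth or velocity is 0).
Q = Σ qᵢ = 5.573 m³/s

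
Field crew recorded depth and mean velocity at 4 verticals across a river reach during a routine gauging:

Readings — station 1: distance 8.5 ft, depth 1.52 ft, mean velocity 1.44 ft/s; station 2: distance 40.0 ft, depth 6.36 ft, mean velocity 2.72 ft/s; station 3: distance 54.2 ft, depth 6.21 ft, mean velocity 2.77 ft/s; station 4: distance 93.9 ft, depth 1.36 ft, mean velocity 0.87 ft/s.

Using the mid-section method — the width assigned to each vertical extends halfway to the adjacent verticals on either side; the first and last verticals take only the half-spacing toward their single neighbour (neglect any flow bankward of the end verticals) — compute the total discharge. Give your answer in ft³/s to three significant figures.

917 ft³/s

w_1 = (40.0 − 8.5)/2 = 15.75 ft; q_1 = 1.44 × 1.52 × 15.75 = 34.47 ft³/s
w_2 = (54.2 − 8.5)/2 = 22.85 ft; q_2 = 2.72 × 6.36 × 22.85 = 395.3 ft³/s
w_3 = (93.9 − 40.0)/2 = 26.95 ft; q_3 = 2.77 × 6.21 × 26.95 = 463.6 ft³/s
w_4 = (93.9 − 54.2)/2 = 19.85 ft; q_4 = 0.87 × 1.36 × 19.85 = 23.49 ft³/s
Q = Σ qᵢ = 916.8 ft³/s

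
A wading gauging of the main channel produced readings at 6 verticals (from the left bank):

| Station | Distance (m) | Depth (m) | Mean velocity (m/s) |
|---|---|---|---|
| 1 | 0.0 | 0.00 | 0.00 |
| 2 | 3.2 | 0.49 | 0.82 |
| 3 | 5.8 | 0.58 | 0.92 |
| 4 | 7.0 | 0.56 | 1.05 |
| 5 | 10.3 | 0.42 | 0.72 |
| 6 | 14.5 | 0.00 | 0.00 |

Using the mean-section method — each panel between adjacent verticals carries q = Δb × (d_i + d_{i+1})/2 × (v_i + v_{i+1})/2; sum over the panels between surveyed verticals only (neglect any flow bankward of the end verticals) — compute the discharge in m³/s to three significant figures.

Panel 1-2: Δb = 3.2 m, d̄ = (0.00+0.49)/2 = 0.245, v̄ = (0.00+0.82)/2 = 0.41 → q = 3.2×0.245×0.41 = 0.3214 m³/s
Panel 2-3: Δb = 2.6 m, d̄ = (0.49+0.58)/2 = 0.535, v̄ = (0.82+0.92)/2 = 0.87 → q = 2.6×0.535×0.87 = 1.210 m³/s
Panel 3-4: Δb = 1.2 m, d̄ = (0.58+0.56)/2 = 0.57, v̄ = (0.92+1.05)/2 = 0.985 → q = 1.2×0.57×0.985 = 0.6737 m³/s
Panel 4-5: Δb = 3.3 m, d̄ = (0.56+0.42)/2 = 0.49, v̄ = (1.05+0.72)/2 = 0.885 → q = 3.3×0.49×0.885 = 1.431 m³/s
Panel 5-6: Δb = 4.2 m, d̄ = (0.42+0.00)/2 = 0.21, v̄ = (0.72+0.00)/2 = 0.36 → q = 4.2×0.21×0.36 = 0.3175 m³/s
Q = Σ q = 3.954 m³/s

3.95 m³/s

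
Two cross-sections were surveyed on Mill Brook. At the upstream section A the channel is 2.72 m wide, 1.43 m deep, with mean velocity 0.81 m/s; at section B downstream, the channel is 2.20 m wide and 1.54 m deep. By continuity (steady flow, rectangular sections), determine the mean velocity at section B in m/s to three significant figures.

Q = A₁V₁ = (2.72×1.43) × 0.81 = 3.151 m³/s
A₂ = 2.20 × 1.54 = 3.388 m²
V₂ = Q/A₂ = 3.151/3.388 = 0.9299 m/s

0.930 m/s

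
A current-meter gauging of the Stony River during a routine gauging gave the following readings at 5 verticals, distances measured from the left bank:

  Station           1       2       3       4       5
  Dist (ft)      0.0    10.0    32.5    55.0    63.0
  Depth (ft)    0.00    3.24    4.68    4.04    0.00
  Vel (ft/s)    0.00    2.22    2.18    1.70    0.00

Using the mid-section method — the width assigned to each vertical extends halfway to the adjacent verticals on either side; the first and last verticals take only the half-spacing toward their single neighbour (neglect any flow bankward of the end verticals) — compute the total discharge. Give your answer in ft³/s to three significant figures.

451 ft³/s

w_2 = (32.5 − 0.0)/2 = 16.25 ft; q_2 = 2.22 × 3.24 × 16.25 = 116.9 ft³/s
w_3 = (55.0 − 10.0)/2 = 22.5 ft; q_3 = 2.18 × 4.68 × 22.5 = 229.6 ft³/s
w_4 = (63.0 − 32.5)/2 = 15.25 ft; q_4 = 1.70 × 4.04 × 15.25 = 104.7 ft³/s
Stations 1, 5 contribute zero (depth or velocity is 0).
Q = Σ qᵢ = 451.2 ft³/s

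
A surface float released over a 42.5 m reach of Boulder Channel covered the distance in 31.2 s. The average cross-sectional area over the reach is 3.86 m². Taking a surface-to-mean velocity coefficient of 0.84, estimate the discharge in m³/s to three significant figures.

4.42 m³/s

v_surface = L / t̄ = 42.5 / 31.2 = 1.362 m/s
v_mean = 0.84 × 1.362 = 1.144 m/s
Q = A × v_mean = 3.86 × 1.144 = 4.417 m³/s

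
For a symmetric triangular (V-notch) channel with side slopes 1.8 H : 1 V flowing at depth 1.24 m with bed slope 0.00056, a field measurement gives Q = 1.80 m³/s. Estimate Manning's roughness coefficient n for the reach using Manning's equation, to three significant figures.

A = z·y² = 1.8×1.24² = 2.768 m²
P = 2y√(1+z²) = 2×1.24×√(1+1.8²) = 5.107 m
R = A/P = 2.768/5.107 = 0.5420 m
n = (1/Q)·A·R^(2/3)·S^(1/2) = (1/1.80) × 2.768 × 0.6647 × 0.02366 = 0.02419

0.0242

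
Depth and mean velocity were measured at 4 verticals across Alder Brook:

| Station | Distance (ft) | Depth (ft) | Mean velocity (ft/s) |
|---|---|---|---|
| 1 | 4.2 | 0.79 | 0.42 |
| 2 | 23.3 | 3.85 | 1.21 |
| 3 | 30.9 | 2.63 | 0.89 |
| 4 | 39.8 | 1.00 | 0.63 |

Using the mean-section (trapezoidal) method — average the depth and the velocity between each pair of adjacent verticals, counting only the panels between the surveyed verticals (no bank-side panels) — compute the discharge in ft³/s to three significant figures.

74.2 ft³/s

Panel 1-2: Δb = 19.1 ft, d̄ = (0.79+3.85)/2 = 2.32, v̄ = (0.42+1.21)/2 = 0.815 → q = 19.1×2.32×0.815 = 36.11 ft³/s
Panel 2-3: Δb = 7.6 ft, d̄ = (3.85+2.63)/2 = 3.24, v̄ = (1.21+0.89)/2 = 1.05 → q = 7.6×3.24×1.05 = 25.86 ft³/s
Panel 3-4: Δb = 8.9 ft, d̄ = (2.63+1.00)/2 = 1.815, v̄ = (0.89+0.63)/2 = 0.76 → q = 8.9×1.815×0.76 = 12.28 ft³/s
Q = Σ q = 74.25 ft³/s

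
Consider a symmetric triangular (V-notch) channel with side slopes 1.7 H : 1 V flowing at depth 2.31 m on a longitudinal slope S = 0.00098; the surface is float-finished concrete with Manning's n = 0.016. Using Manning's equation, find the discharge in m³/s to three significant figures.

17.7 m³/s

A = z·y² = 1.7×2.31² = 9.071 m²
P = 2y√(1+z²) = 2×2.31×√(1+1.7²) = 9.112 m
R = A/P = 9.071/9.112 = 0.9955 m
Q = (1/n)·A·R^(2/3)·S^(1/2) = (1/0.016) × 9.071 × 0.9955^(2/3) × 0.00098^(1/2) = 17.70 m³/s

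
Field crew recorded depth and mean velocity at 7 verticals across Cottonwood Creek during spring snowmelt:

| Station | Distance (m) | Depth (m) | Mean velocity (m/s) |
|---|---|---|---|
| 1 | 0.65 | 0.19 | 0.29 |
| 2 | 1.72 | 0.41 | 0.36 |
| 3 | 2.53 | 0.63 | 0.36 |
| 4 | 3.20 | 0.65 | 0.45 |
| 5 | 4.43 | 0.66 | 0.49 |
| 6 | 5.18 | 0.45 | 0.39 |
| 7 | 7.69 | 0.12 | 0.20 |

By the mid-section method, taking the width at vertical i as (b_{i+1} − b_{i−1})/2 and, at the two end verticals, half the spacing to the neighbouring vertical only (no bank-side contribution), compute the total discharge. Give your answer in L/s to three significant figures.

w_1 = (1.72 − 0.65)/2 = 0.535 m; q_1 = 0.29 × 0.19 × 0.535 = 0.02948 m³/s
w_2 = (2.53 − 0.65)/2 = 0.94 m; q_2 = 0.36 × 0.41 × 0.94 = 0.1387 m³/s
w_3 = (3.20 − 1.72)/2 = 0.74 m; q_3 = 0.36 × 0.63 × 0.74 = 0.1678 m³/s
w_4 = (4.43 − 2.53)/2 = 0.95 m; q_4 = 0.45 × 0.65 × 0.95 = 0.2779 m³/s
w_5 = (5.18 − 3.20)/2 = 0.99 m; q_5 = 0.49 × 0.66 × 0.99 = 0.3202 m³/s
w_6 = (7.69 − 4.43)/2 = 1.63 m; q_6 = 0.39 × 0.45 × 1.63 = 0.2861 m³/s
w_7 = (7.69 − 5.18)/2 = 1.255 m; q_7 = 0.20 × 0.12 × 1.255 = 0.03012 m³/s
Q = Σ qᵢ = 1.250 m³/s
= 1.250 × 1000 = 1250 L/s

1250 L/s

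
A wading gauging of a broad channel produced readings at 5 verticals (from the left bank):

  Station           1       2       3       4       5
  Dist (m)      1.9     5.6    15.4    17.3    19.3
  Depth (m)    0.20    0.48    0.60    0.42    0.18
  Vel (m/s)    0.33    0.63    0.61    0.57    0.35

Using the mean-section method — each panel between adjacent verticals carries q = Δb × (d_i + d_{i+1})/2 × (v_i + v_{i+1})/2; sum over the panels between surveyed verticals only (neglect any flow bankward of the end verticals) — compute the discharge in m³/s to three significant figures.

Panel 1-2: Δb = 3.7 m, d̄ = (0.20+0.48)/2 = 0.34, v̄ = (0.33+0.63)/2 = 0.48 → q = 3.7×0.34×0.48 = 0.6038 m³/s
Panel 2-3: Δb = 9.8 m, d̄ = (0.48+0.60)/2 = 0.54, v̄ = (0.63+0.61)/2 = 0.62 → q = 9.8×0.54×0.62 = 3.281 m³/s
Panel 3-4: Δb = 1.9 m, d̄ = (0.60+0.42)/2 = 0.51, v̄ = (0.61+0.57)/2 = 0.59 → q = 1.9×0.51×0.59 = 0.5717 m³/s
Panel 4-5: Δb = 2 m, d̄ = (0.42+0.18)/2 = 0.3, v̄ = (0.57+0.35)/2 = 0.46 → q = 2×0.3×0.46 = 0.2760 m³/s
Q = Σ q = 4.733 m³/s

4.73 m³/s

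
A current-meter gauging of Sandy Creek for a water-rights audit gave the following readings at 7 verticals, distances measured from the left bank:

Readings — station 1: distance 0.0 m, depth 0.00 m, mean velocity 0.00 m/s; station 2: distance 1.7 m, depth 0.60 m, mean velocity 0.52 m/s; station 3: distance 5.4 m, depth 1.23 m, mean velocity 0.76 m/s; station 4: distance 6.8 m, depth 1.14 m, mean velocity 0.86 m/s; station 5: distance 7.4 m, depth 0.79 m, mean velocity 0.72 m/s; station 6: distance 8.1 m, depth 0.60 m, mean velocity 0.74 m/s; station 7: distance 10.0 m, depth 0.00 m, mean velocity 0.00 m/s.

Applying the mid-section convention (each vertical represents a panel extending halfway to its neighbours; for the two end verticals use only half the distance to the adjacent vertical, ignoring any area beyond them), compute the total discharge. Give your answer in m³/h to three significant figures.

w_2 = (5.4 − 0.0)/2 = 2.7 m; q_2 = 0.52 × 0.60 × 2.7 = 0.8424 m³/s
w_3 = (6.8 − 1.7)/2 = 2.55 m; q_3 = 0.76 × 1.23 × 2.55 = 2.384 m³/s
w_4 = (7.4 − 5.4)/2 = 1 m; q_4 = 0.86 × 1.14 × 1 = 0.9804 m³/s
w_5 = (8.1 − 6.8)/2 = 0.65 m; q_5 = 0.72 × 0.79 × 0.65 = 0.3697 m³/s
w_6 = (10.0 − 7.4)/2 = 1.3 m; q_6 = 0.74 × 0.60 × 1.3 = 0.5772 m³/s
Stations 1, 7 contribute zero (depth or velocity is 0).
Q = Σ qᵢ = 5.153 m³/s
= 5.153 × 3600 = 18550 m³/h

18600 m³/h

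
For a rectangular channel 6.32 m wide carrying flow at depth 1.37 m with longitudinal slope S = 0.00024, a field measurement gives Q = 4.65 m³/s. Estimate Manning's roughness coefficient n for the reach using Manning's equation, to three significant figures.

0.0280

A = b·y = 6.32 × 1.37 = 8.658 m²
P = b + 2y = 6.32 + 2×1.37 = 9.060 m
R = A/P = 8.658/9.060 = 0.9557 m
n = (1/Q)·A·R^(2/3)·S^(1/2) = (1/4.65) × 8.658 × 0.9702 × 0.01549 = 0.02799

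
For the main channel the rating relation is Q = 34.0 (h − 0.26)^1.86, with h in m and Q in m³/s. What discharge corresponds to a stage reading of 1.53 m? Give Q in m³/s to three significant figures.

Q = 34.0 × (1.53 − 0.26)^1.86 = 34.0 × 1.27^1.86 = 53.03 m³/s

53.0 m³/s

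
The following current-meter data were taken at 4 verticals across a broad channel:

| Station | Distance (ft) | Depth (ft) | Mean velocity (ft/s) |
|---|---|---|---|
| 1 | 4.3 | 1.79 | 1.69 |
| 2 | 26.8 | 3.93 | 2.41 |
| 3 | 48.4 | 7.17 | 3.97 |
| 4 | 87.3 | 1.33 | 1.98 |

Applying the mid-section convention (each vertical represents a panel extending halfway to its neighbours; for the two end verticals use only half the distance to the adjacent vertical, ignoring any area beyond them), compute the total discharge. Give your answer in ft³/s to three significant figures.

w_1 = (26.8 − 4.3)/2 = 11.25 ft; q_1 = 1.69 × 1.79 × 11.25 = 34.03 ft³/s
w_2 = (48.4 − 4.3)/2 = 22.05 ft; q_2 = 2.41 × 3.93 × 22.05 = 208.8 ft³/s
w_3 = (87.3 − 26.8)/2 = 30.25 ft; q_3 = 3.97 × 7.17 × 30.25 = 861.1 ft³/s
w_4 = (87.3 − 48.4)/2 = 19.45 ft; q_4 = 1.98 × 1.33 × 19.45 = 51.22 ft³/s
Q = Σ qᵢ = 1155 ft³/s

1160 ft³/s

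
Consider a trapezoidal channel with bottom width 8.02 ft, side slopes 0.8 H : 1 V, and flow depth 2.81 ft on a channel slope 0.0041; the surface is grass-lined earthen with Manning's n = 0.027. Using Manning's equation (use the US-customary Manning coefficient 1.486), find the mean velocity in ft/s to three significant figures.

5.40 ft/s

A = (b + z·y)·y = (8.02 + 0.8×2.81)×2.81 = 28.85 ft²
P = b + 2y√(1+z²) = 8.02 + 2×2.81×√(1+0.8²) = 15.22 ft
R = A/P = 28.85/15.22 = 1.896 ft
Q = (1.486/n)·A·R^(2/3)·S^(1/2) = (1.486/0.027) × 28.85 × 1.896^(2/3) × 0.0041^(1/2) = 155.8 ft³/s
V = Q/A = 155.8/28.85 = 5.399 ft/s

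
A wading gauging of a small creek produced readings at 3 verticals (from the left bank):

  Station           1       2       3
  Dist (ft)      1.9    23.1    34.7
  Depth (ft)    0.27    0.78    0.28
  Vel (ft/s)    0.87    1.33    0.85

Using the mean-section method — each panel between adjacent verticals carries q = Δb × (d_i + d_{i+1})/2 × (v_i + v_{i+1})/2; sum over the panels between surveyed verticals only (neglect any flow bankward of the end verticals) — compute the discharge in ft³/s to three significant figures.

18.9 ft³/s

Panel 1-2: Δb = 21.2 ft, d̄ = (0.27+0.78)/2 = 0.525, v̄ = (0.87+1.33)/2 = 1.1 → q = 21.2×0.525×1.1 = 12.24 ft³/s
Panel 2-3: Δb = 11.6 ft, d̄ = (0.78+0.28)/2 = 0.53, v̄ = (1.33+0.85)/2 = 1.09 → q = 11.6×0.53×1.09 = 6.701 ft³/s
Q = Σ q = 18.94 ft³/s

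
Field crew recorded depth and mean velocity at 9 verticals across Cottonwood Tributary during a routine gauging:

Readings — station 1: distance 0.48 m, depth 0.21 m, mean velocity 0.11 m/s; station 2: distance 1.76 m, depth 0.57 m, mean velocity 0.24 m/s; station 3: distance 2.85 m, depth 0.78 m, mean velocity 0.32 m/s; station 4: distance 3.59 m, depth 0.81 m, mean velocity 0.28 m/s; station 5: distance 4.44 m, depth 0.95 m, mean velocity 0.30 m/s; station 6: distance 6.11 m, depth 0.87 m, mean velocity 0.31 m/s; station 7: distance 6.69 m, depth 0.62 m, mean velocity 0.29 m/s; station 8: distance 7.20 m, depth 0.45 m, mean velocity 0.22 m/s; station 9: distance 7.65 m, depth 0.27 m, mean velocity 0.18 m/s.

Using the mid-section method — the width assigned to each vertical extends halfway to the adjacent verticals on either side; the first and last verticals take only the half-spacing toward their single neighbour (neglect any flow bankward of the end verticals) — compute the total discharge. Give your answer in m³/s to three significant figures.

w_1 = (1.76 − 0.48)/2 = 0.64 m; q_1 = 0.11 × 0.21 × 0.64 = 0.01478 m³/s
w_2 = (2.85 − 0.48)/2 = 1.185 m; q_2 = 0.24 × 0.57 × 1.185 = 0.1621 m³/s
w_3 = (3.59 − 1.76)/2 = 0.915 m; q_3 = 0.32 × 0.78 × 0.915 = 0.2284 m³/s
w_4 = (4.44 − 2.85)/2 = 0.795 m; q_4 = 0.28 × 0.81 × 0.795 = 0.1803 m³/s
w_5 = (6.11 − 3.59)/2 = 1.26 m; q_5 = 0.30 × 0.95 × 1.26 = 0.3591 m³/s
w_6 = (6.69 − 4.44)/2 = 1.125 m; q_6 = 0.31 × 0.87 × 1.125 = 0.3034 m³/s
w_7 = (7.20 − 6.11)/2 = 0.545 m; q_7 = 0.29 × 0.62 × 0.545 = 0.09799 m³/s
w_8 = (7.65 − 6.69)/2 = 0.48 m; q_8 = 0.22 × 0.45 × 0.48 = 0.04752 m³/s
w_9 = (7.65 − 7.20)/2 = 0.225 m; q_9 = 0.18 × 0.27 × 0.225 = 0.01094 m³/s
Q = Σ qᵢ = 1.405 m³/s

1.40 m³/s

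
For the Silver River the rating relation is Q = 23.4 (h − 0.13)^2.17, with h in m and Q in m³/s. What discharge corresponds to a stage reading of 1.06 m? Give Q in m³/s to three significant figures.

Q = 23.4 × (1.06 − 0.13)^2.17 = 23.4 × 0.93^2.17 = 19.99 m³/s

20.0 m³/s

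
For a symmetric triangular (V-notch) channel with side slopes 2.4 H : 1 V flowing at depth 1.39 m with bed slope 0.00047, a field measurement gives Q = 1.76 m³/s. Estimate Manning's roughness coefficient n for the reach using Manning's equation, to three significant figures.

A = z·y² = 2.4×1.39² = 4.637 m²
P = 2y√(1+z²) = 2×1.39×√(1+2.4²) = 7.228 m
R = A/P = 4.637/7.228 = 0.6415 m
n = (1/Q)·A·R^(2/3)·S^(1/2) = (1/1.76) × 4.637 × 0.7438 × 0.02168 = 0.04249

0.0425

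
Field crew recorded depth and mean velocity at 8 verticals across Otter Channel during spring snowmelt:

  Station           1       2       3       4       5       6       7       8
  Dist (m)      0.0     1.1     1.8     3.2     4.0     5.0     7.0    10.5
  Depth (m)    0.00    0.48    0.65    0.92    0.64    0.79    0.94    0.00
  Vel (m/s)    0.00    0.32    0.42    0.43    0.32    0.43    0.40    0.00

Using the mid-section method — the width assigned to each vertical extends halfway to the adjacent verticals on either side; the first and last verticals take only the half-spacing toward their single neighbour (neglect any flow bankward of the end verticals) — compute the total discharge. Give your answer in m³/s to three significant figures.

2.59 m³/s

w_2 = (1.8 − 0.0)/2 = 0.9 m; q_2 = 0.32 × 0.48 × 0.9 = 0.1382 m³/s
w_3 = (3.2 − 1.1)/2 = 1.05 m; q_3 = 0.42 × 0.65 × 1.05 = 0.2867 m³/s
w_4 = (4.0 − 1.8)/2 = 1.1 m; q_4 = 0.43 × 0.92 × 1.1 = 0.4352 m³/s
w_5 = (5.0 − 3.2)/2 = 0.9 m; q_5 = 0.32 × 0.64 × 0.9 = 0.1843 m³/s
w_6 = (7.0 − 4.0)/2 = 1.5 m; q_6 = 0.43 × 0.79 × 1.5 = 0.5096 m³/s
w_7 = (10.5 − 5.0)/2 = 2.75 m; q_7 = 0.40 × 0.94 × 2.75 = 1.034 m³/s
Stations 1, 8 contribute zero (depth or velocity is 0).
Q = Σ qᵢ = 2.588 m³/s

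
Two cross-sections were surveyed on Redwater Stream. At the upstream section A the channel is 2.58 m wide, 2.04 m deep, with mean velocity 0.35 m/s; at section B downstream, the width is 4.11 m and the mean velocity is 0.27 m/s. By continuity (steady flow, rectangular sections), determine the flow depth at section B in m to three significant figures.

Q = A₁V₁ = (2.58×2.04) × 0.35 = 1.842 m³/s
d₂ = Q/(b₂ V₂) = 1.842/(4.11×0.27) = 1.660 m

1.66 m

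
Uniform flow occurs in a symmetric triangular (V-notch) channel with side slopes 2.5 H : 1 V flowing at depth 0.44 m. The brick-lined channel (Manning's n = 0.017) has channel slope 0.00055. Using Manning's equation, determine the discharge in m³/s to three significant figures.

A = z·y² = 2.5×0.44² = 0.4840 m²
P = 2y√(1+z²) = 2×0.44×√(1+2.5²) = 2.369 m
R = A/P = 0.4840/2.369 = 0.2043 m
Q = (1/n)·A·R^(2/3)·S^(1/2) = (1/0.017) × 0.4840 × 0.2043^(2/3) × 0.00055^(1/2) = 0.2316 m³/s

0.232 m³/s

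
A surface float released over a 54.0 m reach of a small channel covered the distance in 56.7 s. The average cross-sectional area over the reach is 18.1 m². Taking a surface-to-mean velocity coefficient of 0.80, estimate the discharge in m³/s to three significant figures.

13.8 m³/s

v_surface = L / t̄ = 54.0 / 56.7 = 0.9524 m/s
v_mean = 0.80 × 0.9524 = 0.7619 m/s
Q = A × v_mean = 18.1 × 0.7619 = 13.79 m³/s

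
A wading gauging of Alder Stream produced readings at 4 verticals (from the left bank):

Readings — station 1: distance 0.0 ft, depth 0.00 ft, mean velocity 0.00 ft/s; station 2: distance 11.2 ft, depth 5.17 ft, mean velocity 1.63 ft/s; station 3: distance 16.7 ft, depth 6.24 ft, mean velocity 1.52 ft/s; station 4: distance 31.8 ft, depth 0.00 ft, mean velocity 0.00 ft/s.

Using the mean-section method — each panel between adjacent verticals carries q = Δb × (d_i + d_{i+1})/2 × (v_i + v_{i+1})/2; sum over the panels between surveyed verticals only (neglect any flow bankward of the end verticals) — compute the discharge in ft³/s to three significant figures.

Panel 1-2: Δb = 11.2 ft, d̄ = (0.00+5.17)/2 = 2.585, v̄ = (0.00+1.63)/2 = 0.815 → q = 11.2×2.585×0.815 = 23.60 ft³/s
Panel 2-3: Δb = 5.5 ft, d̄ = (5.17+6.24)/2 = 5.705, v̄ = (1.63+1.52)/2 = 1.575 → q = 5.5×5.705×1.575 = 49.42 ft³/s
Panel 3-4: Δb = 15.1 ft, d̄ = (6.24+0.00)/2 = 3.12, v̄ = (1.52+0.00)/2 = 0.76 → q = 15.1×3.12×0.76 = 35.81 ft³/s
Q = Σ q = 108.8 ft³/s

109 ft³/s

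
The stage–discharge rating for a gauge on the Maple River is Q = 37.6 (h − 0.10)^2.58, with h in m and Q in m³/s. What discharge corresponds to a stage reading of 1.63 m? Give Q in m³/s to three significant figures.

113 m³/s

Q = 37.6 × (1.63 − 0.10)^2.58 = 37.6 × 1.53^2.58 = 112.6 m³/s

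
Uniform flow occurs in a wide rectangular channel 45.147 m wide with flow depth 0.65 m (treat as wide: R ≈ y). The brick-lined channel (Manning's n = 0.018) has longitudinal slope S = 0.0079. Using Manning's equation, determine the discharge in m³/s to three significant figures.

A = b·y = 45.147 × 0.65 = 29.35 m²
Wide channel: R ≈ y = 0.65 m
Q = (1/n)·A·R^(2/3)·S^(1/2) = (1/0.018) × 29.35 × 0.6500^(2/3) × 0.0079^(1/2) = 108.7 m³/s

109 m³/s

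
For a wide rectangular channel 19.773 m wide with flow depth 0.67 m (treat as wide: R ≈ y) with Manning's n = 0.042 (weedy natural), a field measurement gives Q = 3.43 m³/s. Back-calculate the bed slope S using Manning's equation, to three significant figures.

0.000202

A = b·y = 19.773 × 0.67 = 13.25 m²
Wide channel: R ≈ y = 0.67 m
S = (Q·n / (1·A·R^(2/3)))² = (3.43×0.042 / (1×13.25×0.7657))² = 0.0002017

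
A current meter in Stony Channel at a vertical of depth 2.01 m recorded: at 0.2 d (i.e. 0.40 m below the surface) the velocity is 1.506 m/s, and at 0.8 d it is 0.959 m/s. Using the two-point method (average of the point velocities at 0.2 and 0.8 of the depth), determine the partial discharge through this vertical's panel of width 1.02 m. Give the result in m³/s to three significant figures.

v̄ = (1.506 + 0.959) / 2 = 1.233 m/s
q = v̄ × d × w = 1.233 × 2.01 × 1.02 = 2.527 m³/s

2.53 m³/s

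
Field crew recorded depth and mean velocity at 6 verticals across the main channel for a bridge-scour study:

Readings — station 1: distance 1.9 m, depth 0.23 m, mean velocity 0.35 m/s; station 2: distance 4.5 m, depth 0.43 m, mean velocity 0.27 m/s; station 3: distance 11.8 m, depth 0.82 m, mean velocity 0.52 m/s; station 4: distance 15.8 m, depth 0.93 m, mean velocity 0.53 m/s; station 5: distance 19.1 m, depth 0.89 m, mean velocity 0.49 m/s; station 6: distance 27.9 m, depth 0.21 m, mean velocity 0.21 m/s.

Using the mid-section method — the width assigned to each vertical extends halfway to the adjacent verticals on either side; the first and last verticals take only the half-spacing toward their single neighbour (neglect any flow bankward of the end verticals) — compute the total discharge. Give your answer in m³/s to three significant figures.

w_1 = (4.5 − 1.9)/2 = 1.3 m; q_1 = 0.35 × 0.23 × 1.3 = 0.1047 m³/s
w_2 = (11.8 − 1.9)/2 = 4.95 m; q_2 = 0.27 × 0.43 × 4.95 = 0.5747 m³/s
w_3 = (15.8 − 4.5)/2 = 5.65 m; q_3 = 0.52 × 0.82 × 5.65 = 2.409 m³/s
w_4 = (19.1 − 11.8)/2 = 3.65 m; q_4 = 0.53 × 0.93 × 3.65 = 1.799 m³/s
w_5 = (27.9 − 15.8)/2 = 6.05 m; q_5 = 0.49 × 0.89 × 6.05 = 2.638 m³/s
w_6 = (27.9 − 19.1)/2 = 4.4 m; q_6 = 0.21 × 0.21 × 4.4 = 0.1940 m³/s
Q = Σ qᵢ = 7.720 m³/s

7.72 m³/s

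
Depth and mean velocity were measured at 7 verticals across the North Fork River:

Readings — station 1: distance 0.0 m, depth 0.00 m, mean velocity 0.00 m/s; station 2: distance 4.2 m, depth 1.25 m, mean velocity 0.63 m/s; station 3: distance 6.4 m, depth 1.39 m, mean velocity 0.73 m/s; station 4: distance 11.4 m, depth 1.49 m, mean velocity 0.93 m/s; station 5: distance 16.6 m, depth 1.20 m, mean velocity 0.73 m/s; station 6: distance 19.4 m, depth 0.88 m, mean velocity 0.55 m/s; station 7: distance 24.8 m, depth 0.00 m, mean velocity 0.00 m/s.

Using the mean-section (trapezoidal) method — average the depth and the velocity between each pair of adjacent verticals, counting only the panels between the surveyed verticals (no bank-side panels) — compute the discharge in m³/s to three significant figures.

17.1 m³/s

Panel 1-2: Δb = 4.2 m, d̄ = (0.00+1.25)/2 = 0.625, v̄ = (0.00+0.63)/2 = 0.315 → q = 4.2×0.625×0.315 = 0.8269 m³/s
Panel 2-3: Δb = 2.2 m, d̄ = (1.25+1.39)/2 = 1.32, v̄ = (0.63+0.73)/2 = 0.68 → q = 2.2×1.32×0.68 = 1.975 m³/s
Panel 3-4: Δb = 5 m, d̄ = (1.39+1.49)/2 = 1.44, v̄ = (0.73+0.93)/2 = 0.83 → q = 5×1.44×0.83 = 5.976 m³/s
Panel 4-5: Δb = 5.2 m, d̄ = (1.49+1.20)/2 = 1.345, v̄ = (0.93+0.73)/2 = 0.83 → q = 5.2×1.345×0.83 = 5.805 m³/s
Panel 5-6: Δb = 2.8 m, d̄ = (1.20+0.88)/2 = 1.04, v̄ = (0.73+0.55)/2 = 0.64 → q = 2.8×1.04×0.64 = 1.864 m³/s
Panel 6-7: Δb = 5.4 m, d̄ = (0.88+0.00)/2 = 0.44, v̄ = (0.55+0.00)/2 = 0.275 → q = 5.4×0.44×0.275 = 0.6534 m³/s
Q = Σ q = 17.10 m³/s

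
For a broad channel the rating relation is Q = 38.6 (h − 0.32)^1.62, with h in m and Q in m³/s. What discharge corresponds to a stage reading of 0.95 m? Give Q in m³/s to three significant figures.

18.3 m³/s

Q = 38.6 × (0.95 − 0.32)^1.62 = 38.6 × 0.63^1.62 = 18.26 m³/s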